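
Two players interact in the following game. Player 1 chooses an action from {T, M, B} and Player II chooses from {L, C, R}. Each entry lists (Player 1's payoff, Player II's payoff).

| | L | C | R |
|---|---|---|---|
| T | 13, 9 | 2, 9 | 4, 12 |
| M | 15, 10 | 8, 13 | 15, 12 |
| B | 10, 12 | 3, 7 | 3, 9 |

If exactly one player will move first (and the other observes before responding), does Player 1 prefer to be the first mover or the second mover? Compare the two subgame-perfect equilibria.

first

If Player 1 leads: Player II's best replies are T→R, M→C, B→L; Player 1's induced payoffs 4, 8, 10; outcome (B, L), payoffs (10, 12).
If Player II leads: Player 1's best replies are L→M, C→M, R→M; Player II's induced payoffs 10, 13, 12; outcome (M, C), payoffs (8, 13).
Player 1 gets 10 moving first and 8 moving second, so Player 1 prefers to move first.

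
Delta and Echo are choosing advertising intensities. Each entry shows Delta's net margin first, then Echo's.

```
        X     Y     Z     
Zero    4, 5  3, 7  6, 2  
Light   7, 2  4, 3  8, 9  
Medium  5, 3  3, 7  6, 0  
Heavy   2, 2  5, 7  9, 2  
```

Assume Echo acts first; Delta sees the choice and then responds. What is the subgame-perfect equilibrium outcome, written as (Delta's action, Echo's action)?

(Heavy, Y)

Work backward from Delta's decision.
- X: Delta compares 4, 7, 5, 2 and picks Light; Echo would get 2.
- Y: Delta compares 3, 4, 3, 5 and picks Heavy; Echo would get 7.
- Z: Delta compares 6, 8, 6, 9 and picks Heavy; Echo would get 2.
Echo's induced payoffs are 2, 7, 2, so Echo commits to Y. Subgame-perfect outcome: (Heavy, Y) with payoffs (5, 7).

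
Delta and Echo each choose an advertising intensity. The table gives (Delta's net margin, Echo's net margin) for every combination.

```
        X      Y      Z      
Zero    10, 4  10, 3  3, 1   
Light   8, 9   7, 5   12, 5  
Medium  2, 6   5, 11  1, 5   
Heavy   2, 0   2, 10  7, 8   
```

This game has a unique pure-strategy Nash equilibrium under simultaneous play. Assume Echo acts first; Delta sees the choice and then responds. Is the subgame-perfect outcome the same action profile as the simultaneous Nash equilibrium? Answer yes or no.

Backward induction with Echo moving first.
- X → Delta plays Zero (best of 10, 8, 2, 2); Echo gets 4.
- Y → Delta plays Zero (best of 10, 7, 5, 2); Echo gets 3.
- Z → Delta plays Light (best of 3, 12, 1, 7); Echo gets 5.
Among 4, 3, 5, the best is 5 at Z. Subgame-perfect outcome: (Light, Z) with payoffs (12, 5).
Now find the simultaneous Nash equilibrium.
Delta's best replies: X→Zero; Y→Zero; Z→Light.
Echo's best replies: Zero→X; Light→X; Medium→Y; Heavy→Y.
Only (Zero, X) has each player best-responding; Nash payoffs (10, 4).
Sequential outcome (Light, Z) differs from the Nash profile (Zero, X).

no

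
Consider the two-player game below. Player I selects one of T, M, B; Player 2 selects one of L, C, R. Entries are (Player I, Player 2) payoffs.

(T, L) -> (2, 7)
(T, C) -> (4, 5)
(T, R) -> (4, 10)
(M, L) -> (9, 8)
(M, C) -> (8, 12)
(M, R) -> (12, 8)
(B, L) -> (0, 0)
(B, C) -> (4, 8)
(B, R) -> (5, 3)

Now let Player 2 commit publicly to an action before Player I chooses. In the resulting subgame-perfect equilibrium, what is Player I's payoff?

8

Player I best-responds to each possible Player 2 move:
- L → Player I plays M (best of 2, 9, 0); Player 2 gets 8.
- C → Player I plays M (best of 4, 8, 4); Player 2 gets 12.
- R → Player I plays M (best of 4, 12, 5); Player 2 gets 8.
Player 2's induced payoffs are 8, 12, 8, so Player 2 commits to C. Subgame-perfect outcome: (M, C) with payoffs (8, 12).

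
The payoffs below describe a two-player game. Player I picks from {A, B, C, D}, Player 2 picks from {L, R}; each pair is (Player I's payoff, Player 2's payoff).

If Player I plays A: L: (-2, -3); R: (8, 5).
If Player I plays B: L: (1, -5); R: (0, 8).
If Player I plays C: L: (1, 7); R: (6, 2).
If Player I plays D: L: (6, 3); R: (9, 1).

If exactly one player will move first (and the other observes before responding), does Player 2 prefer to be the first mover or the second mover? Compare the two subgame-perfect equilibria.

If Player I leads: Player 2's best replies are A→R, B→R, C→L, D→L; Player I's induced payoffs 8, 0, 1, 6; outcome (A, R), payoffs (8, 5).
If Player 2 leads: Player I's best replies are L→D, R→D; Player 2's induced payoffs 3, 1; outcome (D, L), payoffs (6, 3).
Player 2 gets 3 moving first and 5 moving second, so Player 2 prefers to move second.

second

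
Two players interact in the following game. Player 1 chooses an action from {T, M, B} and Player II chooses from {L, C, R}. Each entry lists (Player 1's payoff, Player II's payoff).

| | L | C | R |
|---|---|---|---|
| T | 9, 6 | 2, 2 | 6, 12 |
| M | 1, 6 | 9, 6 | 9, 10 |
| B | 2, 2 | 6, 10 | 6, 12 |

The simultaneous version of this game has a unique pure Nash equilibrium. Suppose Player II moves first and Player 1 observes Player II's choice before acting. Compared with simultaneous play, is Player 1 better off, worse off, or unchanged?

Work backward from Player 1's decision.
- L → Player 1 plays T (best of 9, 1, 2); Player II gets 6.
- C → Player 1 plays M (best of 2, 9, 6); Player II gets 6.
- R → Player 1 plays M (best of 6, 9, 6); Player II gets 10.
Maximizing over 6, 6, 10, Player II chooses R. Subgame-perfect outcome: (M, R) with payoffs (9, 10).
For the simultaneous game, intersect best replies.
Player 1's best replies: L→T; C→M; R→M.
Player II's best replies: T→R; M→R; B→R.
Only (M, R) has each player best-responding; Nash payoffs (9, 10).
Player 1 earns 9 sequentially versus 9 at the Nash outcome: unchanged.

unchanged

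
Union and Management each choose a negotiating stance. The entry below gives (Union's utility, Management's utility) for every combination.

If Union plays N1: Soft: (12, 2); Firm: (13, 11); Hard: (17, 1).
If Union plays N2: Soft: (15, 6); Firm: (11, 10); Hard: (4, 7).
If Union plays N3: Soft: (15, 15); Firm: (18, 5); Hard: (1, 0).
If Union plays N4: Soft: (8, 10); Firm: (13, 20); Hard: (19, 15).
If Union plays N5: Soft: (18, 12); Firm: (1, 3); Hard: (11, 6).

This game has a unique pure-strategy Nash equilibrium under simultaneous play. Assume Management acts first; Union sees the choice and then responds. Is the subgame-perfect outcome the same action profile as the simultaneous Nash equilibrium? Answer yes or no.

no

Solve by backward induction (Management leads).
- Soft: Union compares 12, 15, 15, 8, 18 and picks N5; Management would get 12.
- Firm: Union compares 13, 11, 18, 13, 1 and picks N3; Management would get 5.
- Hard: Union compares 17, 4, 1, 19, 11 and picks N4; Management would get 15.
Maximizing over 12, 5, 15, Management chooses Hard. Subgame-perfect outcome: (N4, Hard) with payoffs (19, 15).
Now find the simultaneous Nash equilibrium.
Union's best replies: Soft→N5; Firm→N3; Hard→N4.
Management's best replies: N1→Firm; N2→Firm; N3→Soft; N4→Firm; N5→Soft.
Only (N5, Soft) has each player best-responding; Nash payoffs (18, 12).
Sequential outcome (N4, Hard) differs from the Nash profile (N5, Soft).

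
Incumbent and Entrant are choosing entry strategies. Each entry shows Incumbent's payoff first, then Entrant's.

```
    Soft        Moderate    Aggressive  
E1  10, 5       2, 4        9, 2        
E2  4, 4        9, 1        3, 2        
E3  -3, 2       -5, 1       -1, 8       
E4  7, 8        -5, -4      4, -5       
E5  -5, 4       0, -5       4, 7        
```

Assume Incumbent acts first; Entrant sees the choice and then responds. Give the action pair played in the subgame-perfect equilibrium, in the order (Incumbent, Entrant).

Work backward from Entrant's decision.
- E1: Entrant compares 5, 4, 2 and picks Soft; Incumbent would get 10.
- E2: Entrant compares 4, 1, 2 and picks Soft; Incumbent would get 4.
- E3: Entrant compares 2, 1, 8 and picks Aggressive; Incumbent would get -1.
- E4: Entrant compares 8, -4, -5 and picks Soft; Incumbent would get 7.
- E5: Entrant compares 4, -5, 7 and picks Aggressive; Incumbent would get 4.
Incumbent's induced payoffs are 10, 4, -1, 7, 4, so Incumbent commits to E1. Subgame-perfect outcome: (E1, Soft) with payoffs (10, 5).

(E1, Soft)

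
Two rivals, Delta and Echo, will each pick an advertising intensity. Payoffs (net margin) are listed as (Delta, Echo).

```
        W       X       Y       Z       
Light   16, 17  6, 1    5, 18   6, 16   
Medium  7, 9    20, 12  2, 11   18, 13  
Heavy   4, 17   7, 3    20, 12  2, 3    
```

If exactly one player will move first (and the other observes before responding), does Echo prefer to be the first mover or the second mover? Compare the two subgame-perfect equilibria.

If Delta leads: Echo's best replies are Light→Y, Medium→Z, Heavy→W; Delta's induced payoffs 5, 18, 4; outcome (Medium, Z), payoffs (18, 13).
If Echo leads: Delta's best replies are W→Light, X→Medium, Y→Heavy, Z→Medium; Echo's induced payoffs 17, 12, 12, 13; outcome (Light, W), payoffs (16, 17).
Echo gets 17 moving first and 13 moving second, so Echo prefers to move first.

first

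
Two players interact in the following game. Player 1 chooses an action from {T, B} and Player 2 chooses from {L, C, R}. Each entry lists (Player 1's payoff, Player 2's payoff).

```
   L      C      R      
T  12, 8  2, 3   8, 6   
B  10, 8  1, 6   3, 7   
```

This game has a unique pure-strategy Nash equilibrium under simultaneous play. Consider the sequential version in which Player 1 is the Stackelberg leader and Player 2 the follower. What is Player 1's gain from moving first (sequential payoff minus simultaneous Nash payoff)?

Backward induction with Player 1 moving first.
- T: Player 2 compares 8, 3, 6 and picks L; Player 1 would get 12.
- B: Player 2 compares 8, 6, 7 and picks L; Player 1 would get 10.
Among 12, 10, the best is 12 at T. Subgame-perfect outcome: (T, L) with payoffs (12, 8).
Under simultaneous play:
Player 1's best replies: L→T; C→T; R→T.
Player 2's best replies: T→L; B→L.
Only (T, L) has each player best-responding; Nash payoffs (12, 8).
Player 1's commitment gain: 12 − 12 = 0.

0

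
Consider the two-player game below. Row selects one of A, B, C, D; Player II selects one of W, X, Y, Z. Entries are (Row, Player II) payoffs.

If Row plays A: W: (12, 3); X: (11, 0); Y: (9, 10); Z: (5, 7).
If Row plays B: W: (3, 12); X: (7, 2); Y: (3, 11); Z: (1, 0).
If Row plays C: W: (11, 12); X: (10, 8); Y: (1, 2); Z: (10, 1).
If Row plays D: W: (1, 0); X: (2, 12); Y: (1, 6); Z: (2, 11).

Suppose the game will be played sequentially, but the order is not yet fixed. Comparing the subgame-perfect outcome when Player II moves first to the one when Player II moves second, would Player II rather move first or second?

second

If Row leads: Player II's best replies are A→Y, B→W, C→W, D→X; Row's induced payoffs 9, 3, 11, 2; outcome (C, W), payoffs (11, 12).
If Player II leads: Row's best replies are W→A, X→A, Y→A, Z→C; Player II's induced payoffs 3, 0, 10, 1; outcome (A, Y), payoffs (9, 10).
Player II gets 10 moving first and 12 moving second, so Player II prefers to move second.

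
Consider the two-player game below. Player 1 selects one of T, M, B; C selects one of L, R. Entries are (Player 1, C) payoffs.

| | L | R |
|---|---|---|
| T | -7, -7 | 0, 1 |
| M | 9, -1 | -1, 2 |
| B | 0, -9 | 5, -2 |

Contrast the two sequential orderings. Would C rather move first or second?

first

If Player 1 leads: C's best replies are T→R, M→R, B→R; Player 1's induced payoffs 0, -1, 5; outcome (B, R), payoffs (5, -2).
If C leads: Player 1's best replies are L→M, R→B; C's induced payoffs -1, -2; outcome (M, L), payoffs (9, -1).
C gets -1 moving first and -2 moving second, so C prefers to move first.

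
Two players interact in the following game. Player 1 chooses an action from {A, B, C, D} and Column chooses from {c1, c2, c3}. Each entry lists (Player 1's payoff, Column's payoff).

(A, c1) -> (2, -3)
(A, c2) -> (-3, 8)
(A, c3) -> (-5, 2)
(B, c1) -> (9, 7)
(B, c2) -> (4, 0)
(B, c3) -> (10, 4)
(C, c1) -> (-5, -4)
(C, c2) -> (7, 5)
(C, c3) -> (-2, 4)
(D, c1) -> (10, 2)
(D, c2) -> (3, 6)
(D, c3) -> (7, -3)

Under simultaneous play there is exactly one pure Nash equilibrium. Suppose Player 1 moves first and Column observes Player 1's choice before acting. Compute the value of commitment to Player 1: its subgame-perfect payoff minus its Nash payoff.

Backward induction with Player 1 moving first.
- A → Column plays c2 (best of -3, 8, 2); Player 1 gets -3.
- B → Column plays c1 (best of 7, 0, 4); Player 1 gets 9.
- C → Column plays c2 (best of -4, 5, 4); Player 1 gets 7.
- D → Column plays c2 (best of 2, 6, -3); Player 1 gets 3.
Player 1's induced payoffs are -3, 9, 7, 3, so Player 1 commits to B. Subgame-perfect outcome: (B, c1) with payoffs (9, 7).
Under simultaneous play:
Player 1's best replies: c1→D; c2→C; c3→B.
Column's best replies: A→c2; B→c1; C→c2; D→c2.
Only (C, c2) has each player best-responding; Nash payoffs (7, 5).
Player 1's commitment gain: 9 − 7 = 2.

2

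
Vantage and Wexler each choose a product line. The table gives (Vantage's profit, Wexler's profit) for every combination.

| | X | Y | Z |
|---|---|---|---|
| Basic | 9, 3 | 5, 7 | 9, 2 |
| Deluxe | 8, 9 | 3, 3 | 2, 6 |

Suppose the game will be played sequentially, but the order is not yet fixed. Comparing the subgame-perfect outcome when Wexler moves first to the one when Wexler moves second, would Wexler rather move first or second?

If Vantage leads: Wexler's best replies are Basic→Y, Deluxe→X; Vantage's induced payoffs 5, 8; outcome (Deluxe, X), payoffs (8, 9).
If Wexler leads: Vantage's best replies are X→Basic, Y→Basic, Z→Basic; Wexler's induced payoffs 3, 7, 2; outcome (Basic, Y), payoffs (5, 7).
Wexler gets 7 moving first and 9 moving second, so Wexler prefers to move second.

second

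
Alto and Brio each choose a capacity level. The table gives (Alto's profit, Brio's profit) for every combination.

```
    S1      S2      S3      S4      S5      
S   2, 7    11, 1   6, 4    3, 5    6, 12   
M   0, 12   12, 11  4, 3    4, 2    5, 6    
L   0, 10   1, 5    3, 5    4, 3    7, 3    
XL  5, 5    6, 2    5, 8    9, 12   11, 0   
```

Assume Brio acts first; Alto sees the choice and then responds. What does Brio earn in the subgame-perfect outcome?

12

Work backward from Alto's decision.
- S1: BR = XL, leader payoff 5.
- S2: BR = M, leader payoff 11.
- S3: BR = S, leader payoff 4.
- S4: BR = XL, leader payoff 12.
- S5: BR = XL, leader payoff 0.
Among 5, 11, 4, 12, 0, the best is 12 at S4. Subgame-perfect outcome: (XL, S4) with payoffs (9, 12).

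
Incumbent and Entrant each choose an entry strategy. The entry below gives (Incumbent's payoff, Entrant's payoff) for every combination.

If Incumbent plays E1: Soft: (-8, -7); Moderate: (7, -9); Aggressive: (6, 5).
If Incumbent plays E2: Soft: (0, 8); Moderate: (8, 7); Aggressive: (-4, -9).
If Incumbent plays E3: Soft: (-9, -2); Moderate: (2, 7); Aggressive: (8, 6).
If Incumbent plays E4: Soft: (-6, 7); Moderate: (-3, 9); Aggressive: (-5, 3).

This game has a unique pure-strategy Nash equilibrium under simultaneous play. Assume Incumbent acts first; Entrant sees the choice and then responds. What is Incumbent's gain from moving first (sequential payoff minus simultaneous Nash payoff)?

6

Backward induction with Incumbent moving first.
- E1 → Entrant plays Aggressive (best of -7, -9, 5); Incumbent gets 6.
- E2 → Entrant plays Soft (best of 8, 7, -9); Incumbent gets 0.
- E3 → Entrant plays Moderate (best of -2, 7, 6); Incumbent gets 2.
- E4 → Entrant plays Moderate (best of 7, 9, 3); Incumbent gets -3.
Incumbent's induced payoffs are 6, 0, 2, -3, so Incumbent commits to E1. Subgame-perfect outcome: (E1, Aggressive) with payoffs (6, 5).
For the simultaneous game, intersect best replies.
Incumbent's best replies: Soft→E2; Moderate→E2; Aggressive→E3.
Entrant's best replies: E1→Aggressive; E2→Soft; E3→Moderate; E4→Moderate.
Only (E2, Soft) has each player best-responding; Nash payoffs (0, 8).
Incumbent's commitment gain: 6 − 0 = 6.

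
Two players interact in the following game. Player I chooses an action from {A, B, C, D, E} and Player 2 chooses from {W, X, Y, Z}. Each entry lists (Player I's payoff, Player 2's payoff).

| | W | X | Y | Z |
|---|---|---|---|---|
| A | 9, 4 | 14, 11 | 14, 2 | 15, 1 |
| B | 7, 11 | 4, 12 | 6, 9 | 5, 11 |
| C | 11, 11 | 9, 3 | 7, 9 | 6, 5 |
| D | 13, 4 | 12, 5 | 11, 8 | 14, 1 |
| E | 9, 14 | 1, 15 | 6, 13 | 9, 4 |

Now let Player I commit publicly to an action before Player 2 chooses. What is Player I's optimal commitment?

A

Player 2 best-responds to each possible Player I move:
- A: Player 2 compares 4, 11, 2, 1 and picks X; Player I would get 14.
- B: Player 2 compares 11, 12, 9, 11 and picks X; Player I would get 4.
- C: Player 2 compares 11, 3, 9, 5 and picks W; Player I would get 11.
- D: Player 2 compares 4, 5, 8, 1 and picks Y; Player I would get 11.
- E: Player 2 compares 14, 15, 13, 4 and picks X; Player I would get 1.
Player I's induced payoffs are 14, 4, 11, 11, 1, so Player I commits to A. Subgame-perfect outcome: (A, X) with payoffs (14, 11).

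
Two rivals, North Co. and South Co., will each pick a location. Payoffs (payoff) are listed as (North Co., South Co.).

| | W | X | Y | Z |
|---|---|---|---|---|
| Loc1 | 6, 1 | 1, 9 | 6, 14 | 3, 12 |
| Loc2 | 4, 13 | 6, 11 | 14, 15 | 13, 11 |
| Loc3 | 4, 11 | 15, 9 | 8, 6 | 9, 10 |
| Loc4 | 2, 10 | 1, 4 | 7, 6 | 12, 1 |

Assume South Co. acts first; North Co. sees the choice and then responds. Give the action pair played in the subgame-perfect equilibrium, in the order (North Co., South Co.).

(Loc2, Y)

Backward induction with South Co. moving first.
- W → North Co. plays Loc1 (best of 6, 4, 4, 2); South Co. gets 1.
- X → North Co. plays Loc3 (best of 1, 6, 15, 1); South Co. gets 9.
- Y → North Co. plays Loc2 (best of 6, 14, 8, 7); South Co. gets 15.
- Z → North Co. plays Loc2 (best of 3, 13, 9, 12); South Co. gets 11.
Maximizing over 1, 9, 15, 11, South Co. chooses Y. Subgame-perfect outcome: (Loc2, Y) with payoffs (14, 15).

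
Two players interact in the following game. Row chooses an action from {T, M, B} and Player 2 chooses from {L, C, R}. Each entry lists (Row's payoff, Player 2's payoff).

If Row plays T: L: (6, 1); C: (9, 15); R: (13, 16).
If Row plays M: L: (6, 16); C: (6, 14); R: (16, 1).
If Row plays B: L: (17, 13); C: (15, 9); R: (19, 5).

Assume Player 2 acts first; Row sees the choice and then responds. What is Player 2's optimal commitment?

Work backward from Row's decision.
- L → Row plays B (best of 6, 6, 17); Player 2 gets 13.
- C → Row plays B (best of 9, 6, 15); Player 2 gets 9.
- R → Row plays B (best of 13, 16, 19); Player 2 gets 5.
Among 13, 9, 5, the best is 13 at L. Subgame-perfect outcome: (B, L) with payoffs (17, 13).

L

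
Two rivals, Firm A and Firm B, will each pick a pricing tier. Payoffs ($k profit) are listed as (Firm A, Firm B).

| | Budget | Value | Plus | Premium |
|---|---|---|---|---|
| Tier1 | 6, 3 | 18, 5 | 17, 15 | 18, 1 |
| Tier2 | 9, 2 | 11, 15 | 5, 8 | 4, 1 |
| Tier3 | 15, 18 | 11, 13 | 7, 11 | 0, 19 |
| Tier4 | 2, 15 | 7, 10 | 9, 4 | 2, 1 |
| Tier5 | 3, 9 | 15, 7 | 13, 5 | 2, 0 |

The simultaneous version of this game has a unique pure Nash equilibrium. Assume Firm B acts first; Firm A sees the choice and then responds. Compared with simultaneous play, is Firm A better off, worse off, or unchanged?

Solve by backward induction (Firm B leads).
- Budget → Firm A plays Tier3 (best of 6, 9, 15, 2, 3); Firm B gets 18.
- Value → Firm A plays Tier1 (best of 18, 11, 11, 7, 15); Firm B gets 5.
- Plus → Firm A plays Tier1 (best of 17, 5, 7, 9, 13); Firm B gets 15.
- Premium → Firm A plays Tier1 (best of 18, 4, 0, 2, 2); Firm B gets 1.
Firm B's induced payoffs are 18, 5, 15, 1, so Firm B commits to Budget. Subgame-perfect outcome: (Tier3, Budget) with payoffs (15, 18).
For the simultaneous game, intersect best replies.
Firm A's best replies: Budget→Tier3; Value→Tier1; Plus→Tier1; Premium→Tier1.
Firm B's best replies: Tier1→Plus; Tier2→Value; Tier3→Premium; Tier4→Budget; Tier5→Budget.
The unique mutual best reply is (Tier1, Plus), giving (17, 15).
Firm A earns 15 sequentially versus 17 at the Nash outcome: worse off.

worse off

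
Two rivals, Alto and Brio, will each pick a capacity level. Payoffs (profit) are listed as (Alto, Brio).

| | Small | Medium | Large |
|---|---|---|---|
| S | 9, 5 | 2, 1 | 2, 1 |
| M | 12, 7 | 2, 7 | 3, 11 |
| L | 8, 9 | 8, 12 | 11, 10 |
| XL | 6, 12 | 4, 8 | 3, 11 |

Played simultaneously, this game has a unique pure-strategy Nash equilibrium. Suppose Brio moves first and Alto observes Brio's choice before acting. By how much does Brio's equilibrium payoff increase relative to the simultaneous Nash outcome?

Backward induction with Brio moving first.
- Small → Alto plays M (best of 9, 12, 8, 6); Brio gets 7.
- Medium → Alto plays L (best of 2, 2, 8, 4); Brio gets 12.
- Large → Alto plays L (best of 2, 3, 11, 3); Brio gets 10.
Brio's induced payoffs are 7, 12, 10, so Brio commits to Medium. Subgame-perfect outcome: (L, Medium) with payoffs (8, 12).
Under simultaneous play:
Alto's best replies: Small→M; Medium→L; Large→L.
Brio's best replies: S→Small; M→Large; L→Medium; XL→Small.
Only (L, Medium) has each player best-responding; Nash payoffs (8, 12).
Brio's commitment gain: 12 − 12 = 0.

0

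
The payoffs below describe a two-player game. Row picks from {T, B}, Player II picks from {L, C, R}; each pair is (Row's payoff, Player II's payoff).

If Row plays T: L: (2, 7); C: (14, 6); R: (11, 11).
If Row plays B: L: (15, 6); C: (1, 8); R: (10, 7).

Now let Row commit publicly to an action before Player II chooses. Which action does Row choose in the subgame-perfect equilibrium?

T

Player II best-responds to each possible Row move:
- T: BR = R, leader payoff 11.
- B: BR = C, leader payoff 1.
Among 11, 1, the best is 11 at T. Subgame-perfect outcome: (T, R) with payoffs (11, 11).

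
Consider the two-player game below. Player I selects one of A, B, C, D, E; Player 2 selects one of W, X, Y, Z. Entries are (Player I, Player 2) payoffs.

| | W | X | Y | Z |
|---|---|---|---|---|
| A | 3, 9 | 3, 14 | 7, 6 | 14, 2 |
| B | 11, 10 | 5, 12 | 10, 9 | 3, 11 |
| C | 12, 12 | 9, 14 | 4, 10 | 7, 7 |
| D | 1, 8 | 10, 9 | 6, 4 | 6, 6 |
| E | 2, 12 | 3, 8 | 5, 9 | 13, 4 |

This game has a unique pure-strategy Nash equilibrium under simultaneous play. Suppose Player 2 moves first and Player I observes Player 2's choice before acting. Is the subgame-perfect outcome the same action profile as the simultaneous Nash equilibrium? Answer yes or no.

Work backward from Player I's decision.
- W → Player I plays C (best of 3, 11, 12, 1, 2); Player 2 gets 12.
- X → Player I plays D (best of 3, 5, 9, 10, 3); Player 2 gets 9.
- Y → Player I plays B (best of 7, 10, 4, 6, 5); Player 2 gets 9.
- Z → Player I plays A (best of 14, 3, 7, 6, 13); Player 2 gets 2.
Maximizing over 12, 9, 9, 2, Player 2 chooses W. Subgame-perfect outcome: (C, W) with payoffs (12, 12).
Now find the simultaneous Nash equilibrium.
Player I's best replies: W→C; X→D; Y→B; Z→A.
Player 2's best replies: A→X; B→X; C→X; D→X; E→W.
Only (D, X) has each player best-responding; Nash payoffs (10, 9).
Sequential outcome (C, W) differs from the Nash profile (D, X).

no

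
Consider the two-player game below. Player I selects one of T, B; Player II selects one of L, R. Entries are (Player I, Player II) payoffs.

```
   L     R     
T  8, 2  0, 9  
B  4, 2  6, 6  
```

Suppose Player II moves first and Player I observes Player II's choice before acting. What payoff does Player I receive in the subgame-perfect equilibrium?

6

Player I best-responds to each possible Player II move:
- L: Player I compares 8, 4 and picks T; Player II would get 2.
- R: Player I compares 0, 6 and picks B; Player II would get 6.
Maximizing over 2, 6, Player II chooses R. Subgame-perfect outcome: (B, R) with payoffs (6, 6).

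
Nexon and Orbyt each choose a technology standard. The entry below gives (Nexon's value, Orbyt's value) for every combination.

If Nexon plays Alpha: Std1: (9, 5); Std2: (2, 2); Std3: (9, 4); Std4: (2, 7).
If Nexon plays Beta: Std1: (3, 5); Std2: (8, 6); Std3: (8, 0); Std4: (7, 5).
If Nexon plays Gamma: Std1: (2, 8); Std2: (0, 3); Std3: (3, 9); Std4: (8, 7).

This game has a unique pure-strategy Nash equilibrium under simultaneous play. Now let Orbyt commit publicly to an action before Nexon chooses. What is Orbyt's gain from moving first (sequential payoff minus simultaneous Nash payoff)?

Work backward from Nexon's decision.
- Std1 → Nexon plays Alpha (best of 9, 3, 2); Orbyt gets 5.
- Std2 → Nexon plays Beta (best of 2, 8, 0); Orbyt gets 6.
- Std3 → Nexon plays Alpha (best of 9, 8, 3); Orbyt gets 4.
- Std4 → Nexon plays Gamma (best of 2, 7, 8); Orbyt gets 7.
Among 5, 6, 4, 7, the best is 7 at Std4. Subgame-perfect outcome: (Gamma, Std4) with payoffs (8, 7).
Under simultaneous play:
Nexon's best replies: Std1→Alpha; Std2→Beta; Std3→Alpha; Std4→Gamma.
Orbyt's best replies: Alpha→Std4; Beta→Std2; Gamma→Std3.
The unique mutual best reply is (Beta, Std2), giving (8, 6).
Orbyt's commitment gain: 7 − 6 = 1.

1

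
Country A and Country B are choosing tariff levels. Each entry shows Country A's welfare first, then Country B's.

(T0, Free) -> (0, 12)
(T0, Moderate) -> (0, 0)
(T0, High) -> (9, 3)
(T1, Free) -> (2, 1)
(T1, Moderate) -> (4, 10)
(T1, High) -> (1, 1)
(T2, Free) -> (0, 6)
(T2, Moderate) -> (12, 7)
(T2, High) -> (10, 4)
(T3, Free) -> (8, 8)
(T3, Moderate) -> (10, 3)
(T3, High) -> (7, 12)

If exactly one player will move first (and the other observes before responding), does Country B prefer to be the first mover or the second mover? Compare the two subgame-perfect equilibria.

If Country A leads: Country B's best replies are T0→Free, T1→Moderate, T2→Moderate, T3→High; Country A's induced payoffs 0, 4, 12, 7; outcome (T2, Moderate), payoffs (12, 7).
If Country B leads: Country A's best replies are Free→T3, Moderate→T2, High→T2; Country B's induced payoffs 8, 7, 4; outcome (T3, Free), payoffs (8, 8).
Country B gets 8 moving first and 7 moving second, so Country B prefers to move first.

first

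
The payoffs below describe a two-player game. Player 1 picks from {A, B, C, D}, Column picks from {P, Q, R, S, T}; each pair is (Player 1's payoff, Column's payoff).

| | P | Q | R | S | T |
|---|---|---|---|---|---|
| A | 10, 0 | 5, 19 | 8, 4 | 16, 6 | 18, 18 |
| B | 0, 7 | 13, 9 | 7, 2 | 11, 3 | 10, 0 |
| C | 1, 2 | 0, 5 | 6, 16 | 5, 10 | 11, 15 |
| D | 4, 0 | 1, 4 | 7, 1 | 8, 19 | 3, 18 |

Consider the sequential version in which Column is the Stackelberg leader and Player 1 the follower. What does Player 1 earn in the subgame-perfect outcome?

Player 1 best-responds to each possible Column move:
- P: Player 1 compares 10, 0, 1, 4 and picks A; Column would get 0.
- Q: Player 1 compares 5, 13, 0, 1 and picks B; Column would get 9.
- R: Player 1 compares 8, 7, 6, 7 and picks A; Column would get 4.
- S: Player 1 compares 16, 11, 5, 8 and picks A; Column would get 6.
- T: Player 1 compares 18, 10, 11, 3 and picks A; Column would get 18.
Maximizing over 0, 9, 4, 6, 18, Column chooses T. Subgame-perfect outcome: (A, T) with payoffs (18, 18).

18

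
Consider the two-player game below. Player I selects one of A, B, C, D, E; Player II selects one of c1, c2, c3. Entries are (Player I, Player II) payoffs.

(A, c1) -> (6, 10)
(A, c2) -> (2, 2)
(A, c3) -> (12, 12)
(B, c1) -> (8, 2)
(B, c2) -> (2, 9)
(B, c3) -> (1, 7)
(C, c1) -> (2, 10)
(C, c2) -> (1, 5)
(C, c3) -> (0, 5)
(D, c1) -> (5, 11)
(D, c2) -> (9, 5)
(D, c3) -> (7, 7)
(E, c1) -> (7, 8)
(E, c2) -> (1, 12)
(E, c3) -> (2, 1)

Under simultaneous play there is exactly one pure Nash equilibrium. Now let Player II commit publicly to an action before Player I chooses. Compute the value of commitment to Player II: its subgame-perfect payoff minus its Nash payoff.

Backward induction with Player II moving first.
- c1 → Player I plays B (best of 6, 8, 2, 5, 7); Player II gets 2.
- c2 → Player I plays D (best of 2, 2, 1, 9, 1); Player II gets 5.
- c3 → Player I plays A (best of 12, 1, 0, 7, 2); Player II gets 12.
Player II's induced payoffs are 2, 5, 12, so Player II commits to c3. Subgame-perfect outcome: (A, c3) with payoffs (12, 12).
For the simultaneous game, intersect best replies.
Player I's best replies: c1→B; c2→D; c3→A.
Player II's best replies: A→c3; B→c2; C→c1; D→c1; E→c2.
Only (A, c3) has each player best-responding; Nash payoffs (12, 12).
Player II's commitment gain: 12 − 12 = 0.

0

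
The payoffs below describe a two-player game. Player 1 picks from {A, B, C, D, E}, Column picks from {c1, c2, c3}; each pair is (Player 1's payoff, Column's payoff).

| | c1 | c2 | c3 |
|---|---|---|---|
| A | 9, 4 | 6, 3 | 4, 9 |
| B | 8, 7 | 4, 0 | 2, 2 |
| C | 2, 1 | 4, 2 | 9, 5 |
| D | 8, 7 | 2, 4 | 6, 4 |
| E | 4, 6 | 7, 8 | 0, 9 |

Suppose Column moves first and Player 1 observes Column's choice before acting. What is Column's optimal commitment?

Solve by backward induction (Column leads).
- c1: Player 1 compares 9, 8, 2, 8, 4 and picks A; Column would get 4.
- c2: Player 1 compares 6, 4, 4, 2, 7 and picks E; Column would get 8.
- c3: Player 1 compares 4, 2, 9, 6, 0 and picks C; Column would get 5.
Column's induced payoffs are 4, 8, 5, so Column commits to c2. Subgame-perfect outcome: (E, c2) with payoffs (7, 8).

c2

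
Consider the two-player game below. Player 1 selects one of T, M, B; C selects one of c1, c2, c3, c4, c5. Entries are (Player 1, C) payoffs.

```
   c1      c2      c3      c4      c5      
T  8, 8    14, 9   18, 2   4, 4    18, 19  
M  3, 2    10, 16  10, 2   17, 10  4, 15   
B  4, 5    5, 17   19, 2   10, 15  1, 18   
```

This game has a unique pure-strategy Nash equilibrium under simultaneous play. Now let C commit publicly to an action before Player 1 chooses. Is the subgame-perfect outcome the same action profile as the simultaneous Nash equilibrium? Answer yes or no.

Backward induction with C moving first.
- c1 → Player 1 plays T (best of 8, 3, 4); C gets 8.
- c2 → Player 1 plays T (best of 14, 10, 5); C gets 9.
- c3 → Player 1 plays B (best of 18, 10, 19); C gets 2.
- c4 → Player 1 plays M (best of 4, 17, 10); C gets 10.
- c5 → Player 1 plays T (best of 18, 4, 1); C gets 19.
Maximizing over 8, 9, 2, 10, 19, C chooses c5. Subgame-perfect outcome: (T, c5) with payoffs (18, 19).
For the simultaneous game, intersect best replies.
Player 1's best replies: c1→T; c2→T; c3→B; c4→M; c5→T.
C's best replies: T→c5; M→c2; B→c5.
Only (T, c5) has each player best-responding; Nash payoffs (18, 19).
Sequential outcome (T, c5) coincides with the Nash profile (T, c5).

yes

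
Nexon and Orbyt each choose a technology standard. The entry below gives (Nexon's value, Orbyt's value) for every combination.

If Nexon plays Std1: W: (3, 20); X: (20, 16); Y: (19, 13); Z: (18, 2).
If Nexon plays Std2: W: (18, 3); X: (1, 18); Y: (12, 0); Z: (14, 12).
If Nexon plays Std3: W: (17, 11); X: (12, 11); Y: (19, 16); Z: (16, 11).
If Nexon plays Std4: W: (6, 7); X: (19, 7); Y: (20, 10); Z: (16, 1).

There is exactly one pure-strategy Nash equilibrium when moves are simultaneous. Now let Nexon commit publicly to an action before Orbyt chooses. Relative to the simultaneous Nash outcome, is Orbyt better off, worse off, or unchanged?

Solve by backward induction (Nexon leads).
- Std1: Orbyt compares 20, 16, 13, 2 and picks W; Nexon would get 3.
- Std2: Orbyt compares 3, 18, 0, 12 and picks X; Nexon would get 1.
- Std3: Orbyt compares 11, 11, 16, 11 and picks Y; Nexon would get 19.
- Std4: Orbyt compares 7, 7, 10, 1 and picks Y; Nexon would get 20.
Nexon's induced payoffs are 3, 1, 19, 20, so Nexon commits to Std4. Subgame-perfect outcome: (Std4, Y) with payoffs (20, 10).
Under simultaneous play:
Nexon's best replies: W→Std2; X→Std1; Y→Std4; Z→Std1.
Orbyt's best replies: Std1→W; Std2→X; Std3→Y; Std4→Y.
The unique mutual best reply is (Std4, Y), giving (20, 10).
Orbyt earns 10 sequentially versus 10 at the Nash outcome: unchanged.

unchanged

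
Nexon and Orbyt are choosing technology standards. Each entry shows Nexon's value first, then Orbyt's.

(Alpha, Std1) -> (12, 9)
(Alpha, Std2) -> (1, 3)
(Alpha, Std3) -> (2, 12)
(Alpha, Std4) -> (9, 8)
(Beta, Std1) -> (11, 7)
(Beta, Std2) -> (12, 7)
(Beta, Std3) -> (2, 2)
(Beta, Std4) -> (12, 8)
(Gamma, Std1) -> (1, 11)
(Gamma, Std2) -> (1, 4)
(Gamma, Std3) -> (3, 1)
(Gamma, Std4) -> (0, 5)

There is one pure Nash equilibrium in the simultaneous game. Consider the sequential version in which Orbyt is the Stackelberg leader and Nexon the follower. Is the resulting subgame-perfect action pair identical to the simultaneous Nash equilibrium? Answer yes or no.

no

Solve by backward induction (Orbyt leads).
- Std1: BR = Alpha, leader payoff 9.
- Std2: BR = Beta, leader payoff 7.
- Std3: BR = Gamma, leader payoff 1.
- Std4: BR = Beta, leader payoff 8.
Orbyt's induced payoffs are 9, 7, 1, 8, so Orbyt commits to Std1. Subgame-perfect outcome: (Alpha, Std1) with payoffs (12, 9).
For the simultaneous game, intersect best replies.
Nexon's best replies: Std1→Alpha; Std2→Beta; Std3→Gamma; Std4→Beta.
Orbyt's best replies: Alpha→Std3; Beta→Std4; Gamma→Std1.
The unique mutual best reply is (Beta, Std4), giving (12, 8).
Sequential outcome (Alpha, Std1) differs from the Nash profile (Beta, Std4).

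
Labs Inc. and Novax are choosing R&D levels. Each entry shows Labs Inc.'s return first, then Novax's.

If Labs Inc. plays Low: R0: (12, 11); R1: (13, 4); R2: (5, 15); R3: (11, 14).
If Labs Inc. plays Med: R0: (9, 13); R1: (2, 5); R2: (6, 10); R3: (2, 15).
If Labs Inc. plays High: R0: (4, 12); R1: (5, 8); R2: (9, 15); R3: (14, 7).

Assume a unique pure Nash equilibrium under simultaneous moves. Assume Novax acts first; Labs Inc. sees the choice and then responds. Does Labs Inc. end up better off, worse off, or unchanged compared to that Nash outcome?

unchanged

Solve by backward induction (Novax leads).
- R0: Labs Inc. compares 12, 9, 4 and picks Low; Novax would get 11.
- R1: Labs Inc. compares 13, 2, 5 and picks Low; Novax would get 4.
- R2: Labs Inc. compares 5, 6, 9 and picks High; Novax would get 15.
- R3: Labs Inc. compares 11, 2, 14 and picks High; Novax would get 7.
Among 11, 4, 15, 7, the best is 15 at R2. Subgame-perfect outcome: (High, R2) with payoffs (9, 15).
Under simultaneous play:
Labs Inc.'s best replies: R0→Low; R1→Low; R2→High; R3→High.
Novax's best replies: Low→R2; Med→R3; High→R2.
Only (High, R2) has each player best-responding; Nash payoffs (9, 15).
Labs Inc. earns 9 sequentially versus 9 at the Nash outcome: unchanged.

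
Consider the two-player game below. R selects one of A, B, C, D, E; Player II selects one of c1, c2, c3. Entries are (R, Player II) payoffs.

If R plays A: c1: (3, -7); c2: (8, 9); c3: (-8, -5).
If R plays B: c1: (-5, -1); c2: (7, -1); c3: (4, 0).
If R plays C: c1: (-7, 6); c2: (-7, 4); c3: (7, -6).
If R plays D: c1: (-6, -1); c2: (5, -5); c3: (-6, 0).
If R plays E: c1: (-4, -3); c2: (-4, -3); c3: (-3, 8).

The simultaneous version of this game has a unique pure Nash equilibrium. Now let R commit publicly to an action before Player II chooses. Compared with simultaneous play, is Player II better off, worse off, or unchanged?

Solve by backward induction (R leads).
- A → Player II plays c2 (best of -7, 9, -5); R gets 8.
- B → Player II plays c3 (best of -1, -1, 0); R gets 4.
- C → Player II plays c1 (best of 6, 4, -6); R gets -7.
- D → Player II plays c3 (best of -1, -5, 0); R gets -6.
- E → Player II plays c3 (best of -3, -3, 8); R gets -3.
Maximizing over 8, 4, -7, -6, -3, R chooses A. Subgame-perfect outcome: (A, c2) with payoffs (8, 9).
For the simultaneous game, intersect best replies.
R's best replies: c1→A; c2→A; c3→C.
Player II's best replies: A→c2; B→c3; C→c1; D→c3; E→c3.
The unique mutual best reply is (A, c2), giving (8, 9).
Player II earns 9 sequentially versus 9 at the Nash outcome: unchanged.

unchanged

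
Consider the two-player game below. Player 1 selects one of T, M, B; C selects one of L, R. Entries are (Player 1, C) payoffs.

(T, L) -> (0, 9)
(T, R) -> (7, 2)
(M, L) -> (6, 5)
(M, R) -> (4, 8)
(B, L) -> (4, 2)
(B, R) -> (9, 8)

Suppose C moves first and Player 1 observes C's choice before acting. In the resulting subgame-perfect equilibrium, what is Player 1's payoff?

9

Player 1 best-responds to each possible C move:
- L → Player 1 plays M (best of 0, 6, 4); C gets 5.
- R → Player 1 plays B (best of 7, 4, 9); C gets 8.
Among 5, 8, the best is 8 at R. Subgame-perfect outcome: (B, R) with payoffs (9, 8).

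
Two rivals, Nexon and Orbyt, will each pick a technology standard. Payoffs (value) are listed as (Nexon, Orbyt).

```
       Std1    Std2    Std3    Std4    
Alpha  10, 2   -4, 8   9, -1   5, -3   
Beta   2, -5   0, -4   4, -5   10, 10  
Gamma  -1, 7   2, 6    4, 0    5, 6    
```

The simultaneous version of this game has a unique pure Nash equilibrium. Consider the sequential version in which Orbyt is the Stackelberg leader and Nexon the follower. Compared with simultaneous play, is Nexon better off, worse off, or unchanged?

Backward induction with Orbyt moving first.
- Std1: BR = Alpha, leader payoff 2.
- Std2: BR = Gamma, leader payoff 6.
- Std3: BR = Alpha, leader payoff -1.
- Std4: BR = Beta, leader payoff 10.
Among 2, 6, -1, 10, the best is 10 at Std4. Subgame-perfect outcome: (Beta, Std4) with payoffs (10, 10).
Under simultaneous play:
Nexon's best replies: Std1→Alpha; Std2→Gamma; Std3→Alpha; Std4→Beta.
Orbyt's best replies: Alpha→Std2; Beta→Std4; Gamma→Std1.
Only (Beta, Std4) has each player best-responding; Nash payoffs (10, 10).
Nexon earns 10 sequentially versus 10 at the Nash outcome: unchanged.

unchanged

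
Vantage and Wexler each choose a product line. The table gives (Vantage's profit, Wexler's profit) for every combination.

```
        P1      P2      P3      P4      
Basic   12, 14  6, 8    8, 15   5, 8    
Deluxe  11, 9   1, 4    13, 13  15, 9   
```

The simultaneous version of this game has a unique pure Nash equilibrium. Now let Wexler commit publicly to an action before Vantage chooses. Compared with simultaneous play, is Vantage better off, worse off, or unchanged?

worse off

Solve by backward induction (Wexler leads).
- P1: BR = Basic, leader payoff 14.
- P2: BR = Basic, leader payoff 8.
- P3: BR = Deluxe, leader payoff 13.
- P4: BR = Deluxe, leader payoff 9.
Maximizing over 14, 8, 13, 9, Wexler chooses P1. Subgame-perfect outcome: (Basic, P1) with payoffs (12, 14).
For the simultaneous game, intersect best replies.
Vantage's best replies: P1→Basic; P2→Basic; P3→Deluxe; P4→Deluxe.
Wexler's best replies: Basic→P3; Deluxe→P3.
Only (Deluxe, P3) has each player best-responding; Nash payoffs (13, 13).
Vantage earns 12 sequentially versus 13 at the Nash outcome: worse off.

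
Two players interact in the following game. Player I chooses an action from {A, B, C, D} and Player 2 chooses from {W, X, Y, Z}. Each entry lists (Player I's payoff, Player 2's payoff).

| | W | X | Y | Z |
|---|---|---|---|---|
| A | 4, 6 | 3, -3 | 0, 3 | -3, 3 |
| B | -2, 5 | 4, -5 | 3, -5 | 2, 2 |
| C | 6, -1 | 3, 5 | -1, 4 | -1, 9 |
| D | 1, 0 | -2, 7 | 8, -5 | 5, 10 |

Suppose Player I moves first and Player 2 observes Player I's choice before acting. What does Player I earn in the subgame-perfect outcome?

Player 2 best-responds to each possible Player I move:
- A: Player 2 compares 6, -3, 3, 3 and picks W; Player I would get 4.
- B: Player 2 compares 5, -5, -5, 2 and picks W; Player I would get -2.
- C: Player 2 compares -1, 5, 4, 9 and picks Z; Player I would get -1.
- D: Player 2 compares 0, 7, -5, 10 and picks Z; Player I would get 5.
Maximizing over 4, -2, -1, 5, Player I chooses D. Subgame-perfect outcome: (D, Z) with payoffs (5, 10).

5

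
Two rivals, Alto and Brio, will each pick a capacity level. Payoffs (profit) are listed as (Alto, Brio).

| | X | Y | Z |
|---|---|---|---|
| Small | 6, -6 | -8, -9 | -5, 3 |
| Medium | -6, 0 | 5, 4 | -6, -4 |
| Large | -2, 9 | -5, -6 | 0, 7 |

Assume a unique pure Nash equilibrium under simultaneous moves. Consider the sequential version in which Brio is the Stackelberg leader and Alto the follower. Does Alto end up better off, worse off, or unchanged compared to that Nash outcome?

Work backward from Alto's decision.
- X: BR = Small, leader payoff -6.
- Y: BR = Medium, leader payoff 4.
- Z: BR = Large, leader payoff 7.
Maximizing over -6, 4, 7, Brio chooses Z. Subgame-perfect outcome: (Large, Z) with payoffs (0, 7).
For the simultaneous game, intersect best replies.
Alto's best replies: X→Small; Y→Medium; Z→Large.
Brio's best replies: Small→Z; Medium→Y; Large→X.
The unique mutual best reply is (Medium, Y), giving (5, 4).
Alto earns 0 sequentially versus 5 at the Nash outcome: worse off.

worse off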